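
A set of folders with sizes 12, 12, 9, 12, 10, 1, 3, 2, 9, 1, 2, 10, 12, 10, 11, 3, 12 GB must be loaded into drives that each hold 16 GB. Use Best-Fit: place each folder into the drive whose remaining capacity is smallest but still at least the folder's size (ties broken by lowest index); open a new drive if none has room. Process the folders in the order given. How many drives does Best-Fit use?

Put 12 GB in drive 1; 4 GB remain.
Put 12 GB in drive 2; 4 GB remain.
Put 9 GB in drive 3; 7 GB remain.
Put 12 GB in drive 4; 4 GB remain.
Put 10 GB in drive 5; 6 GB remain.
Put 1 GB in drive 1; 3 GB remain.
Put 3 GB in drive 1; 0 GB remain.
Put 2 GB in drive 2; 2 GB remain.
Put 9 GB in drive 6; 7 GB remain.
Put 1 GB in drive 2; 1 GB remain.
Put 2 GB in drive 4; 2 GB remain.
Put 10 GB in drive 7; 6 GB remain.
Put 12 GB in drive 8; 4 GB remain.
Put 10 GB in drive 9; 6 GB remain.
Put 11 GB in drive 10; 5 GB remain.
Put 3 GB in drive 8; 1 GB remain.
Put 12 GB in drive 11; 4 GB remain.

11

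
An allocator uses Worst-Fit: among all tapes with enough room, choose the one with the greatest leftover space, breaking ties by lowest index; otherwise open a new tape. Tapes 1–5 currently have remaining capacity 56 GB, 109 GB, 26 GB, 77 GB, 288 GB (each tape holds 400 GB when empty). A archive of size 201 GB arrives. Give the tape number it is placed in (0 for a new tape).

5

Tapes with room: tape 5 (288 GB).
Most room is tape 5 with 288 GB free.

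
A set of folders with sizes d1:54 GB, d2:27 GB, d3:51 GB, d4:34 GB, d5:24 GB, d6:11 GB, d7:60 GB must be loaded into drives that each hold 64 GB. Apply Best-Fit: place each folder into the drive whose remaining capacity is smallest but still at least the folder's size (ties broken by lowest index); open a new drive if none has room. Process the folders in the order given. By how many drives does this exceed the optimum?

Best-Fit: [54] [27,34] [51,11] [24] [60] → 5 drives.
Total size 261 GB; any packing needs at least ⌈261/64⌉ = 5 drives.
So 5 is already optimal.

0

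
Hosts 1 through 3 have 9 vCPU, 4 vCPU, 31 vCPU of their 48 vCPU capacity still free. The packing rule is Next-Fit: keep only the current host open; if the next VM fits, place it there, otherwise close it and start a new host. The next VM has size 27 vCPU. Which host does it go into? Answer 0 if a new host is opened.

3

Next-Fit only looks at host 3, which has 31 vCPU free.
27 vCPU fits there.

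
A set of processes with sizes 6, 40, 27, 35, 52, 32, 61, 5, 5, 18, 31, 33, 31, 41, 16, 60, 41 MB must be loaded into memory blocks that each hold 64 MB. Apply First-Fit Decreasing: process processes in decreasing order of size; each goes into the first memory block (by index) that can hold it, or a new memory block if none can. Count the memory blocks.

Sorted descending: 61, 60, 52, 41, 41, 40, 35, 33, 32, 31, 31, 27, 18, 16, 6, 5, 5.
61 MB → memory block 1 (remaining 3 MB)
60 MB → memory block 2 (remaining 4 MB)
52 MB → memory block 3 (remaining 12 MB)
41 MB → memory block 4 (remaining 23 MB)
41 MB → memory block 5 (remaining 23 MB)
40 MB → memory block 6 (remaining 24 MB)
35 MB → memory block 7 (remaining 29 MB)
33 MB → memory block 8 (remaining 31 MB)
32 MB → memory block 9 (remaining 32 MB)
31 MB → memory block 8 (remaining 0 MB)
31 MB → memory block 9 (remaining 1 MB)
27 MB → memory block 7 (remaining 2 MB)
18 MB → memory block 4 (remaining 5 MB)
16 MB → memory block 5 (remaining 7 MB)
6 MB → memory block 3 (remaining 6 MB)
5 MB → memory block 3 (remaining 1 MB)
5 MB → memory block 4 (remaining 0 MB)

9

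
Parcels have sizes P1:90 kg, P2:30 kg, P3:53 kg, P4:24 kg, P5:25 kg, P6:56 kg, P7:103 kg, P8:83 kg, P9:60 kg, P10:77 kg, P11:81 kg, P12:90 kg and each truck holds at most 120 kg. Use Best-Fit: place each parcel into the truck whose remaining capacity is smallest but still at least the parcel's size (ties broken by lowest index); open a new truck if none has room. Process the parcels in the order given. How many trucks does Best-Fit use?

8 trucks

P1 (90 kg) → truck 1 (remaining 30 kg)
P2 (30 kg) → truck 1 (remaining 0 kg)
P3 (53 kg) → truck 2 (remaining 67 kg)
P4 (24 kg) → truck 2 (remaining 43 kg)
P5 (25 kg) → truck 2 (remaining 18 kg)
P6 (56 kg) → truck 3 (remaining 64 kg)
P7 (103 kg) → truck 4 (remaining 17 kg)
P8 (83 kg) → truck 5 (remaining 37 kg)
P9 (60 kg) → truck 3 (remaining 4 kg)
P10 (77 kg) → truck 6 (remaining 43 kg)
P11 (81 kg) → truck 7 (remaining 39 kg)
P12 (90 kg) → truck 8 (remaining 30 kg)
Final trucks: [90,30] [53,24,25] [56,60] [103] [83] [77] [81] [90].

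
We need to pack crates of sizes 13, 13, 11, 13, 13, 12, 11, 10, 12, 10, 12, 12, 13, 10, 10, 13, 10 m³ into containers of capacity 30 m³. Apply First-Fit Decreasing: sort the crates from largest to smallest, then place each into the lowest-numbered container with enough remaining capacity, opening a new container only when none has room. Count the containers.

8 containers

Sorted descending: 13, 13, 13, 13, 13, 13, 12, 12, 12, 12, 11, 11, 10, 10, 10, 10, 10.
Put 13 m³ in container 1; 17 m³ remain.
Put 13 m³ in container 1; 4 m³ remain.
Put 13 m³ in container 2; 17 m³ remain.
Put 13 m³ in container 2; 4 m³ remain.
Put 13 m³ in container 3; 17 m³ remain.
Put 13 m³ in container 3; 4 m³ remain.
Put 12 m³ in container 4; 18 m³ remain.
Put 12 m³ in container 4; 6 m³ remain.
Put 12 m³ in container 5; 18 m³ remain.
Put 12 m³ in container 5; 6 m³ remain.
Put 11 m³ in container 6; 19 m³ remain.
Put 11 m³ in container 6; 8 m³ remain.
Put 10 m³ in container 7; 20 m³ remain.
Put 10 m³ in container 7; 10 m³ remain.
Put 10 m³ in container 7; 0 m³ remain.
Put 10 m³ in container 8; 20 m³ remain.
Put 10 m³ in container 8; 10 m³ remain.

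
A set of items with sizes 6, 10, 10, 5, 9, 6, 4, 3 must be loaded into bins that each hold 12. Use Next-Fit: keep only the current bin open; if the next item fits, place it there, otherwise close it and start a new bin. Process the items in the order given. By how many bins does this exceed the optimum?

Next-Fit: [6] [10] [10] [5] [9] [6,4] [3] → 7 bins.
Total size 53; any packing needs at least ⌈53/12⌉ = 5 bins.
An optimal packing achieves that bound: [10] [10] [9,3] [6,6] [5,4] → 5 bins.
Excess: 7 − 5 = 2.

2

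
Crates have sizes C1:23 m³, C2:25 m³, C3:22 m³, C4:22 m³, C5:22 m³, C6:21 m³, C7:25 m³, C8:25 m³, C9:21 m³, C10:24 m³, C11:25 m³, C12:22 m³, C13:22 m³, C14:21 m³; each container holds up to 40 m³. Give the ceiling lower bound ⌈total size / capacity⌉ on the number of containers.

8 containers

Total size = 23 + 25 + 22 + 22 + 22 + 21 + 25 + 25 + 21 + 24 + 25 + 22 + 22 + 21 = 320 m³.
⌈320 / 40⌉ = 8.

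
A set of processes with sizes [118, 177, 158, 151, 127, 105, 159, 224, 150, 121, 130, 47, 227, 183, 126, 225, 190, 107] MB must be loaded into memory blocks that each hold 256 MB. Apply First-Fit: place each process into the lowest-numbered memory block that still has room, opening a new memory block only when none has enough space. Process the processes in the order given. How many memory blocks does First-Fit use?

Put 118 MB in memory block 1; 138 MB remain.
Put 177 MB in memory block 2; 79 MB remain.
Put 158 MB in memory block 3; 98 MB remain.
Put 151 MB in memory block 4; 105 MB remain.
Put 127 MB in memory block 1; 11 MB remain.
Put 105 MB in memory block 4; 0 MB remain.
Put 159 MB in memory block 5; 97 MB remain.
Put 224 MB in memory block 6; 32 MB remain.
Put 150 MB in memory block 7; 106 MB remain.
Put 121 MB in memory block 8; 135 MB remain.
Put 130 MB in memory block 8; 5 MB remain.
Put 47 MB in memory block 2; 32 MB remain.
Put 227 MB in memory block 9; 29 MB remain.
Put 183 MB in memory block 10; 73 MB remain.
Put 126 MB in memory block 11; 130 MB remain.
Put 225 MB in memory block 12; 31 MB remain.
Put 190 MB in memory block 13; 66 MB remain.
Put 107 MB in memory block 11; 23 MB remain.
Final memory blocks: [118,127] [177,47] [158] [151,105] [159] [224] [150] [121,130] [227] [183] [126,107] [225] [190].

13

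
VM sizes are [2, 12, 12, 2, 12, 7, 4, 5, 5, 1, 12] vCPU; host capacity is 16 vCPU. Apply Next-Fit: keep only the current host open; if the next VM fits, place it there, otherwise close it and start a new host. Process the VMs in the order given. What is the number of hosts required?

host 1: place 2 vCPU, 14 vCPU left
host 1: place 12 vCPU, 2 vCPU left
host 2: place 12 vCPU, 4 vCPU left
host 2: place 2 vCPU, 2 vCPU left
host 3: place 12 vCPU, 4 vCPU left
host 4: place 7 vCPU, 9 vCPU left
host 4: place 4 vCPU, 5 vCPU left
host 4: place 5 vCPU, 0 vCPU left
host 5: place 5 vCPU, 11 vCPU left
host 5: place 1 vCPU, 10 vCPU left
host 6: place 12 vCPU, 4 vCPU left

6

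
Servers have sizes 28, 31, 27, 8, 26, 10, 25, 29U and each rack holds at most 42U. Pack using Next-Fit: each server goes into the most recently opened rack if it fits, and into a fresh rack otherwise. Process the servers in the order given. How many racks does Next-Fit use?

28U → rack 1 (remaining 14U)
31U → rack 2 (remaining 11U)
27U → rack 3 (remaining 15U)
8U → rack 3 (remaining 7U)
26U → rack 4 (remaining 16U)
10U → rack 4 (remaining 6U)
25U → rack 5 (remaining 17U)
29U → rack 6 (remaining 13U)
Final racks: [28] [31] [27,8] [26,10] [25] [29].

6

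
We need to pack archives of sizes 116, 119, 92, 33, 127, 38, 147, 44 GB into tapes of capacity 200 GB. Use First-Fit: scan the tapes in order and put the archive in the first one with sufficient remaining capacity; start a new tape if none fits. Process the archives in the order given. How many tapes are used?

5 tapes

Put 116 GB in tape 1; 84 GB remain.
Put 119 GB in tape 2; 81 GB remain.
Put 92 GB in tape 3; 108 GB remain.
Put 33 GB in tape 1; 51 GB remain.
Put 127 GB in tape 4; 73 GB remain.
Put 38 GB in tape 1; 13 GB remain.
Put 147 GB in tape 5; 53 GB remain.
Put 44 GB in tape 2; 37 GB remain.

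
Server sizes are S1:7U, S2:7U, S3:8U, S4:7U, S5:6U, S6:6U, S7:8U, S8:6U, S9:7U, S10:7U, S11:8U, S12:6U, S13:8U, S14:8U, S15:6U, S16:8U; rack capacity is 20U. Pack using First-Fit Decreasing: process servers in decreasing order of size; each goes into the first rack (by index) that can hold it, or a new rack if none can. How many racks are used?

Sorted descending: 8, 8, 8, 8, 8, 8, 7, 7, 7, 7, 7, 6, 6, 6, 6, 6.
Put 8U in rack 1; 12U remain.
Put 8U in rack 1; 4U remain.
Put 8U in rack 2; 12U remain.
Put 8U in rack 2; 4U remain.
Put 8U in rack 3; 12U remain.
Put 8U in rack 3; 4U remain.
Put 7U in rack 4; 13U remain.
Put 7U in rack 4; 6U remain.
Put 7U in rack 5; 13U remain.
Put 7U in rack 5; 6U remain.
Put 7U in rack 6; 13U remain.
Put 6U in rack 4; 0U remain.
Put 6U in rack 5; 0U remain.
Put 6U in rack 6; 7U remain.
Put 6U in rack 6; 1U remain.
Put 6U in rack 7; 14U remain.
Final racks: [8,8] [8,8] [8,8] [7,7,6] [7,7,6] [7,6,6] [6].

7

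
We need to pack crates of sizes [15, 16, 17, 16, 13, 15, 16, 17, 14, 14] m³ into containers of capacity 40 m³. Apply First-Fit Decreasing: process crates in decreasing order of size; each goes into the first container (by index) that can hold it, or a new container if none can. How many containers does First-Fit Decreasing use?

5

Sorted descending: 17, 17, 16, 16, 16, 15, 15, 14, 14, 13.
Put 17 m³ in container 1; 23 m³ remain.
Put 17 m³ in container 1; 6 m³ remain.
Put 16 m³ in container 2; 24 m³ remain.
Put 16 m³ in container 2; 8 m³ remain.
Put 16 m³ in container 3; 24 m³ remain.
Put 15 m³ in container 3; 9 m³ remain.
Put 15 m³ in container 4; 25 m³ remain.
Put 14 m³ in container 4; 11 m³ remain.
Put 14 m³ in container 5; 26 m³ remain.
Put 13 m³ in container 5; 13 m³ remain.
Final containers: [17,17] [16,16] [16,15] [15,14] [14,13].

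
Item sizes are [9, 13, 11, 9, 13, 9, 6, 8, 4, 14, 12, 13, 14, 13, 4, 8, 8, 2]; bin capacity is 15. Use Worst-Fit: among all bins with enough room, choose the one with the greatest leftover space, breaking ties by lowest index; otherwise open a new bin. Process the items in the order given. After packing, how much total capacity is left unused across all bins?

40

Put 9 in bin 1; 6 remain.
Put 13 in bin 2; 2 remain.
Put 11 in bin 3; 4 remain.
Put 9 in bin 4; 6 remain.
Put 13 in bin 5; 2 remain.
Put 9 in bin 6; 6 remain.
Put 6 in bin 1; 0 remain.
Put 8 in bin 7; 7 remain.
Put 4 in bin 7; 3 remain.
Put 14 in bin 8; 1 remain.
Put 12 in bin 9; 3 remain.
Put 13 in bin 10; 2 remain.
Put 14 in bin 11; 1 remain.
Put 13 in bin 12; 2 remain.
Put 4 in bin 4; 2 remain.
Put 8 in bin 13; 7 remain.
Put 8 in bin 14; 7 remain.
Put 2 in bin 13; 5 remain.
14 bins × 15 = 210; used 170; unused 40.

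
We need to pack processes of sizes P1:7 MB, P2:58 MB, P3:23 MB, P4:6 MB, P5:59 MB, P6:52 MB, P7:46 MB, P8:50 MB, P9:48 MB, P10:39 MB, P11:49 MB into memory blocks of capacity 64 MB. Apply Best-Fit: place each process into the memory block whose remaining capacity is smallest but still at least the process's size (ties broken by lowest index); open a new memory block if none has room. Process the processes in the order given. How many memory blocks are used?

9 memory blocks

Put P1 (7 MB) in memory block 1; 57 MB remain.
Put P2 (58 MB) in memory block 2; 6 MB remain.
Put P3 (23 MB) in memory block 1; 34 MB remain.
Put P4 (6 MB) in memory block 2; 0 MB remain.
Put P5 (59 MB) in memory block 3; 5 MB remain.
Put P6 (52 MB) in memory block 4; 12 MB remain.
Put P7 (46 MB) in memory block 5; 18 MB remain.
Put P8 (50 MB) in memory block 6; 14 MB remain.
Put P9 (48 MB) in memory block 7; 16 MB remain.
Put P10 (39 MB) in memory block 8; 25 MB remain.
Put P11 (49 MB) in memory block 9; 15 MB remain.
Final memory blocks: [7,23] [58,6] [59] [52] [46] [50] [48] [39] [49].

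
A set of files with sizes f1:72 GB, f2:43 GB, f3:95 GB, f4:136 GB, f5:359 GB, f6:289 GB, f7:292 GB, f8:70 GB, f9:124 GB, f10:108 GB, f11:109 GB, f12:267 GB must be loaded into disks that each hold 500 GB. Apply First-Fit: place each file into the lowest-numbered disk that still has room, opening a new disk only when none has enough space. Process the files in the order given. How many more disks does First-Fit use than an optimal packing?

First-Fit: [72,43,95,136,70] [359,124] [289,108] [292,109] [267] → 5 disks.
Total size 1964 GB; any packing needs at least ⌈1964/500⌉ = 4 disks.
An optimal packing achieves that bound: [359,136] [292,124,72] [289,109,95] [267,108,70,43] → 4 disks.
Excess: 5 − 4 = 1.

1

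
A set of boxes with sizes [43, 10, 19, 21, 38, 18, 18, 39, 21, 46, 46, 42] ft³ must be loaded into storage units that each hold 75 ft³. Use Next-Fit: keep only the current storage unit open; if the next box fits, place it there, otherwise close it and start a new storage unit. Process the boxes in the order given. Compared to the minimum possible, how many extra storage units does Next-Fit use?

0

Next-Fit: [43,10,19] [21,38] [18,18,39] [21,46] [46] [42] → 6 storage units.
6 boxes exceed 37.5 ft³ (half the capacity), and no two of those can share a storage unit, so at least 6 storage units are needed.
So 6 is already optimal.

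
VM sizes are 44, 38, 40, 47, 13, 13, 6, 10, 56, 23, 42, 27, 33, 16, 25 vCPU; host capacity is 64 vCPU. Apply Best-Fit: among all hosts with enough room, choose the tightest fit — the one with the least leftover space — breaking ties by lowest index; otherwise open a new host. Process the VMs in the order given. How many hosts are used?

8 hosts

host 1: place 44 vCPU, 20 vCPU left
host 2: place 38 vCPU, 26 vCPU left
host 3: place 40 vCPU, 24 vCPU left
host 4: place 47 vCPU, 17 vCPU left
host 4: place 13 vCPU, 4 vCPU left
host 1: place 13 vCPU, 7 vCPU left
host 1: place 6 vCPU, 1 vCPU left
host 3: place 10 vCPU, 14 vCPU left
host 5: place 56 vCPU, 8 vCPU left
host 2: place 23 vCPU, 3 vCPU left
host 6: place 42 vCPU, 22 vCPU left
host 7: place 27 vCPU, 37 vCPU left
host 7: place 33 vCPU, 4 vCPU left
host 6: place 16 vCPU, 6 vCPU left
host 8: place 25 vCPU, 39 vCPU left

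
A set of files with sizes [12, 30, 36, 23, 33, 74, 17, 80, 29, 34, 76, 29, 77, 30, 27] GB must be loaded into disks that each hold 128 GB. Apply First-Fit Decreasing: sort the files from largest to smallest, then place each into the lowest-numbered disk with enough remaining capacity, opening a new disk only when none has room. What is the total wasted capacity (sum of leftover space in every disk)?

Sorted descending: 80, 77, 76, 74, 36, 34, 33, 30, 30, 29, 29, 27, 23, 17, 12.
disk 1: place 80 GB, 48 GB left
disk 2: place 77 GB, 51 GB left
disk 3: place 76 GB, 52 GB left
disk 4: place 74 GB, 54 GB left
disk 1: place 36 GB, 12 GB left
disk 2: place 34 GB, 17 GB left
disk 3: place 33 GB, 19 GB left
disk 4: place 30 GB, 24 GB left
disk 5: place 30 GB, 98 GB left
disk 5: place 29 GB, 69 GB left
disk 5: place 29 GB, 40 GB left
disk 5: place 27 GB, 13 GB left
disk 4: place 23 GB, 1 GB left
disk 2: place 17 GB, 0 GB left
disk 1: place 12 GB, 0 GB left
5 disks × 128 GB = 640 GB; used 607 GB; unused 33 GB.

33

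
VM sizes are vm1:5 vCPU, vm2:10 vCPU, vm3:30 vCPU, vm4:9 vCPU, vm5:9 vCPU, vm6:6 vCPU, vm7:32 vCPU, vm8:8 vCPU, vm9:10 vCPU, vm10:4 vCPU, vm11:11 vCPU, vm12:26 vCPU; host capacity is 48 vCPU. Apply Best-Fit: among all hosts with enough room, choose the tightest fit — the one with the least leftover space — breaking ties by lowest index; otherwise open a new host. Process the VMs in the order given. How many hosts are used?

vm1 (5 vCPU) → host 1 (remaining 43 vCPU)
vm2 (10 vCPU) → host 1 (remaining 33 vCPU)
vm3 (30 vCPU) → host 1 (remaining 3 vCPU)
vm4 (9 vCPU) → host 2 (remaining 39 vCPU)
vm5 (9 vCPU) → host 2 (remaining 30 vCPU)
vm6 (6 vCPU) → host 2 (remaining 24 vCPU)
vm7 (32 vCPU) → host 3 (remaining 16 vCPU)
vm8 (8 vCPU) → host 3 (remaining 8 vCPU)
vm9 (10 vCPU) → host 2 (remaining 14 vCPU)
vm10 (4 vCPU) → host 3 (remaining 4 vCPU)
vm11 (11 vCPU) → host 2 (remaining 3 vCPU)
vm12 (26 vCPU) → host 4 (remaining 22 vCPU)
Final hosts: [5,10,30] [9,9,6,10,11] [32,8,4] [26].

4 hosts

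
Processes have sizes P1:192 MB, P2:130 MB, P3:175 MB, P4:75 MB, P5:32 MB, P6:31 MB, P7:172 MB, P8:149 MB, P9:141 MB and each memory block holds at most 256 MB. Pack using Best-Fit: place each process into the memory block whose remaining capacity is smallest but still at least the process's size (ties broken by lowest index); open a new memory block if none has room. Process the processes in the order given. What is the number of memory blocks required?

Put P1 (192 MB) in memory block 1; 64 MB remain.
Put P2 (130 MB) in memory block 2; 126 MB remain.
Put P3 (175 MB) in memory block 3; 81 MB remain.
Put P4 (75 MB) in memory block 3; 6 MB remain.
Put P5 (32 MB) in memory block 1; 32 MB remain.
Put P6 (31 MB) in memory block 1; 1 MB remain.
Put P7 (172 MB) in memory block 4; 84 MB remain.
Put P8 (149 MB) in memory block 5; 107 MB remain.
Put P9 (141 MB) in memory block 6; 115 MB remain.

6 memory blocks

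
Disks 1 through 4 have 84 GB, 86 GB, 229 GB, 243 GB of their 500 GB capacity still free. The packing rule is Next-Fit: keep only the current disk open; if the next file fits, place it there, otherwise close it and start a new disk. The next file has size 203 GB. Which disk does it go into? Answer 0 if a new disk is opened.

4

Next-Fit only looks at disk 4, which has 243 GB free.
203 GB fits there.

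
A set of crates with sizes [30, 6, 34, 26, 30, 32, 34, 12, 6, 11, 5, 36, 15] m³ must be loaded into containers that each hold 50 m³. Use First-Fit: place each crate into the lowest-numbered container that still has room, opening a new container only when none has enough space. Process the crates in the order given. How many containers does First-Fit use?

7 containers

container 1: place 30 m³, 20 m³ left
container 1: place 6 m³, 14 m³ left
container 2: place 34 m³, 16 m³ left
container 3: place 26 m³, 24 m³ left
container 4: place 30 m³, 20 m³ left
container 5: place 32 m³, 18 m³ left
container 6: place 34 m³, 16 m³ left
container 1: place 12 m³, 2 m³ left
container 2: place 6 m³, 10 m³ left
container 3: place 11 m³, 13 m³ left
container 2: place 5 m³, 5 m³ left
container 7: place 36 m³, 14 m³ left
container 4: place 15 m³, 5 m³ left
Final containers: [30,6,12] [34,6,5] [26,11] [30,15] [32] [34] [36].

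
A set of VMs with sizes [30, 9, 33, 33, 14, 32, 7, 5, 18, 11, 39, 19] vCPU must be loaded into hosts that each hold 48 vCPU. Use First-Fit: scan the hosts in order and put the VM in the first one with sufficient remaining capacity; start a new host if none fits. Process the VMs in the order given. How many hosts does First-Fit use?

6 hosts

Put 30 vCPU in host 1; 18 vCPU remain.
Put 9 vCPU in host 1; 9 vCPU remain.
Put 33 vCPU in host 2; 15 vCPU remain.
Put 33 vCPU in host 3; 15 vCPU remain.
Put 14 vCPU in host 2; 1 vCPU remain.
Put 32 vCPU in host 4; 16 vCPU remain.
Put 7 vCPU in host 1; 2 vCPU remain.
Put 5 vCPU in host 3; 10 vCPU remain.
Put 18 vCPU in host 5; 30 vCPU remain.
Put 11 vCPU in host 4; 5 vCPU remain.
Put 39 vCPU in host 6; 9 vCPU remain.
Put 19 vCPU in host 5; 11 vCPU remain.
Final hosts: [30,9,7] [33,14] [33,5] [32,11] [18,19] [39].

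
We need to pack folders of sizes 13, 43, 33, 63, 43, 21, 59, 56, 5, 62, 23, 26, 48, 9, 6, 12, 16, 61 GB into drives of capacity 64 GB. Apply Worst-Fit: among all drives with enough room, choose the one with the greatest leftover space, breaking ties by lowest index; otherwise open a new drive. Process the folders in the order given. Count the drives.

drive 1: place 13 GB, 51 GB left
drive 1: place 43 GB, 8 GB left
drive 2: place 33 GB, 31 GB left
drive 3: place 63 GB, 1 GB left
drive 4: place 43 GB, 21 GB left
drive 2: place 21 GB, 10 GB left
drive 5: place 59 GB, 5 GB left
drive 6: place 56 GB, 8 GB left
drive 4: place 5 GB, 16 GB left
drive 7: place 62 GB, 2 GB left
drive 8: place 23 GB, 41 GB left
drive 8: place 26 GB, 15 GB left
drive 9: place 48 GB, 16 GB left
drive 4: place 9 GB, 7 GB left
drive 9: place 6 GB, 10 GB left
drive 8: place 12 GB, 3 GB left
drive 10: place 16 GB, 48 GB left
drive 11: place 61 GB, 3 GB left

11 drives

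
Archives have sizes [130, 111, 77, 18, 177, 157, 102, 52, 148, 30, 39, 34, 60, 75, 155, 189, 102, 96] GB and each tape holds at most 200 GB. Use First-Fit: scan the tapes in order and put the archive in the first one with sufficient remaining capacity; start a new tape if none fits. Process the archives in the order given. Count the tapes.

Put 130 GB in tape 1; 70 GB remain.
Put 111 GB in tape 2; 89 GB remain.
Put 77 GB in tape 2; 12 GB remain.
Put 18 GB in tape 1; 52 GB remain.
Put 177 GB in tape 3; 23 GB remain.
Put 157 GB in tape 4; 43 GB remain.
Put 102 GB in tape 5; 98 GB remain.
Put 52 GB in tape 1; 0 GB remain.
Put 148 GB in tape 6; 52 GB remain.
Put 30 GB in tape 4; 13 GB remain.
Put 39 GB in tape 5; 59 GB remain.
Put 34 GB in tape 5; 25 GB remain.
Put 60 GB in tape 7; 140 GB remain.
Put 75 GB in tape 7; 65 GB remain.
Put 155 GB in tape 8; 45 GB remain.
Put 189 GB in tape 9; 11 GB remain.
Put 102 GB in tape 10; 98 GB remain.
Put 96 GB in tape 10; 2 GB remain.

10 tapes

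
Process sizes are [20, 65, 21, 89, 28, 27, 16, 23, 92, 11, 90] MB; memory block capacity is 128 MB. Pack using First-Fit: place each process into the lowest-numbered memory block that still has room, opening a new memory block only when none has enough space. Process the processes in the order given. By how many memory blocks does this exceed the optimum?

First-Fit: [20,65,21,16] [89,28,11] [27,23] [92] [90] → 5 memory blocks.
Total size 482 MB; any packing needs at least ⌈482/128⌉ = 4 memory blocks.
An optimal packing achieves that bound: [92,28] [90,27,11] [89,23,16] [65,21,20] → 4 memory blocks.
Excess: 5 − 4 = 1.

1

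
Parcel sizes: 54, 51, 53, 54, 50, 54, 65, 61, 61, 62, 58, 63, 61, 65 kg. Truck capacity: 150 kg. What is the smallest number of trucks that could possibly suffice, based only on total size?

6 trucks

Total size = 54 + 51 + 53 + 54 + 50 + 54 + 65 + 61 + 61 + 62 + 58 + 63 + 61 + 65 = 812 kg.
⌈812 / 150⌉ = 6.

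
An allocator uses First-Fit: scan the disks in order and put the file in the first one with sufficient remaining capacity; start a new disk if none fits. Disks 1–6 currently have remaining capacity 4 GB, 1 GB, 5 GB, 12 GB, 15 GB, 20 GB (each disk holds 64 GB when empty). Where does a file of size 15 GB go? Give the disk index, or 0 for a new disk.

Disks with room: disk 5 (15 GB), disk 6 (20 GB).
The first with room is disk 5.

5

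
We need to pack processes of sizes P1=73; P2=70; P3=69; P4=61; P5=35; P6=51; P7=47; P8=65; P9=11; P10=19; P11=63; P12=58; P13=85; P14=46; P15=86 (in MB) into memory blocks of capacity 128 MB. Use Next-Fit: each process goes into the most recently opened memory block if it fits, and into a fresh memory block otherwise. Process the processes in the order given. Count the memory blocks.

Put P1 (73 MB) in memory block 1; 55 MB remain.
Put P2 (70 MB) in memory block 2; 58 MB remain.
Put P3 (69 MB) in memory block 3; 59 MB remain.
Put P4 (61 MB) in memory block 4; 67 MB remain.
Put P5 (35 MB) in memory block 4; 32 MB remain.
Put P6 (51 MB) in memory block 5; 77 MB remain.
Put P7 (47 MB) in memory block 5; 30 MB remain.
Put P8 (65 MB) in memory block 6; 63 MB remain.
Put P9 (11 MB) in memory block 6; 52 MB remain.
Put P10 (19 MB) in memory block 6; 33 MB remain.
Put P11 (63 MB) in memory block 7; 65 MB remain.
Put P12 (58 MB) in memory block 7; 7 MB remain.
Put P13 (85 MB) in memory block 8; 43 MB remain.
Put P14 (46 MB) in memory block 9; 82 MB remain.
Put P15 (86 MB) in memory block 10; 42 MB remain.
Final memory blocks: [73] [70] [69] [61,35] [51,47] [65,11,19] [63,58] [85] [46] [86].

10 memory blocks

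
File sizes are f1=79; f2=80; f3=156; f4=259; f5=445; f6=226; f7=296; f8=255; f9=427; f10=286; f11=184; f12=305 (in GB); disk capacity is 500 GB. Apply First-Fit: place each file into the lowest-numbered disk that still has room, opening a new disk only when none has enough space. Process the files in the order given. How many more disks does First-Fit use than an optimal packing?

First-Fit: [79,80,156,184] [259,226] [445] [296] [255] [427] [286] [305] → 8 disks.
7 files exceed 250 GB (half the capacity), and no two of those can share a disk, so at least 7 disks are needed.
An optimal packing achieves that bound: [445] [427] [305,184] [296,156] [286,80,79] [259,226] [255] → 7 disks.
Excess: 8 − 7 = 1.

1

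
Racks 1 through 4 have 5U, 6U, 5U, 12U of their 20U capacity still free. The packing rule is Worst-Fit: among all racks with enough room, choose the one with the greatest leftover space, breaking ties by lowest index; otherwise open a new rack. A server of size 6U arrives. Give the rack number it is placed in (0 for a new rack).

4

Racks with room: rack 2 (6U), rack 4 (12U).
Most room is rack 4 with 12U free.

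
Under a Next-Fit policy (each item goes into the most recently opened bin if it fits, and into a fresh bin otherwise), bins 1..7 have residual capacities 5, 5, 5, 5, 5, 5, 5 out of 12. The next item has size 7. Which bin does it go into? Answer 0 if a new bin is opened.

Next-Fit only looks at bin 7, which has 5 free.
7 does not fit, so a new bin is opened.

0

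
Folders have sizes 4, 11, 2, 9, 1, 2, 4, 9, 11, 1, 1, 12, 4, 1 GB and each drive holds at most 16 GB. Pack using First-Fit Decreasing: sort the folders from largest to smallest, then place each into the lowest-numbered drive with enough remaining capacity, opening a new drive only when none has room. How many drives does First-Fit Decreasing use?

5

Sorted descending: 12, 11, 11, 9, 9, 4, 4, 4, 2, 2, 1, 1, 1, 1.
drive 1: place 12 GB, 4 GB left
drive 2: place 11 GB, 5 GB left
drive 3: place 11 GB, 5 GB left
drive 4: place 9 GB, 7 GB left
drive 5: place 9 GB, 7 GB left
drive 1: place 4 GB, 0 GB left
drive 2: place 4 GB, 1 GB left
drive 3: place 4 GB, 1 GB left
drive 4: place 2 GB, 5 GB left
drive 4: place 2 GB, 3 GB left
drive 2: place 1 GB, 0 GB left
drive 3: place 1 GB, 0 GB left
drive 4: place 1 GB, 2 GB left
drive 4: place 1 GB, 1 GB left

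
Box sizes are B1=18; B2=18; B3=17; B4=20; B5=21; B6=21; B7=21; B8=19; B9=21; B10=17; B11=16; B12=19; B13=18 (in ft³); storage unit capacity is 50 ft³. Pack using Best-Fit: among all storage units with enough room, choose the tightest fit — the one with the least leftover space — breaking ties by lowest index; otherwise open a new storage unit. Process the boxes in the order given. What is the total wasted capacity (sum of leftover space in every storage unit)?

104

storage unit 1: place B1 (18 ft³), 32 ft³ left
storage unit 1: place B2 (18 ft³), 14 ft³ left
storage unit 2: place B3 (17 ft³), 33 ft³ left
storage unit 2: place B4 (20 ft³), 13 ft³ left
storage unit 3: place B5 (21 ft³), 29 ft³ left
storage unit 3: place B6 (21 ft³), 8 ft³ left
storage unit 4: place B7 (21 ft³), 29 ft³ left
storage unit 4: place B8 (19 ft³), 10 ft³ left
storage unit 5: place B9 (21 ft³), 29 ft³ left
storage unit 5: place B10 (17 ft³), 12 ft³ left
storage unit 6: place B11 (16 ft³), 34 ft³ left
storage unit 6: place B12 (19 ft³), 15 ft³ left
storage unit 7: place B13 (18 ft³), 32 ft³ left
7 storage units × 50 ft³ = 350 ft³; used 246 ft³; unused 104 ft³.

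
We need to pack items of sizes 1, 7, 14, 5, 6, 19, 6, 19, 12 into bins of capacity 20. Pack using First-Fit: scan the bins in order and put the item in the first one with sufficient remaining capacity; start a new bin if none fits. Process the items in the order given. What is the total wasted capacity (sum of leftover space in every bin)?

11

Put 1 in bin 1; 19 remain.
Put 7 in bin 1; 12 remain.
Put 14 in bin 2; 6 remain.
Put 5 in bin 1; 7 remain.
Put 6 in bin 1; 1 remain.
Put 19 in bin 3; 1 remain.
Put 6 in bin 2; 0 remain.
Put 19 in bin 4; 1 remain.
Put 12 in bin 5; 8 remain.
5 bins × 20 = 100; used 89; unused 11.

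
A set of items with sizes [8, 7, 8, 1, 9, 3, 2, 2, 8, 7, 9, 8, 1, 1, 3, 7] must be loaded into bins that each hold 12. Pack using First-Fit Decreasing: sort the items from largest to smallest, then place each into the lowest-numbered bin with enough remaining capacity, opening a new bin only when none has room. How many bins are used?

9

Sorted descending: 9, 9, 8, 8, 8, 8, 7, 7, 7, 3, 3, 2, 2, 1, 1, 1.
Put 9 in bin 1; 3 remain.
Put 9 in bin 2; 3 remain.
Put 8 in bin 3; 4 remain.
Put 8 in bin 4; 4 remain.
Put 8 in bin 5; 4 remain.
Put 8 in bin 6; 4 remain.
Put 7 in bin 7; 5 remain.
Put 7 in bin 8; 5 remain.
Put 7 in bin 9; 5 remain.
Put 3 in bin 1; 0 remain.
Put 3 in bin 2; 0 remain.
Put 2 in bin 3; 2 remain.
Put 2 in bin 3; 0 remain.
Put 1 in bin 4; 3 remain.
Put 1 in bin 4; 2 remain.
Put 1 in bin 4; 1 remain.
Final bins: [9,3] [9,3] [8,2,2] [8,1,1,1] [8] [8] [7] [7] [7].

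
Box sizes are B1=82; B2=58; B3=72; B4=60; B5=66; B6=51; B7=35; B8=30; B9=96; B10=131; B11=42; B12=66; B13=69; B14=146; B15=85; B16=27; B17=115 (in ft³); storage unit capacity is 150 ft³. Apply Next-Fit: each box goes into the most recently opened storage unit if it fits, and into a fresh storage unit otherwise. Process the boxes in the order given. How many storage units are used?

storage unit 1: place B1 (82 ft³), 68 ft³ left
storage unit 1: place B2 (58 ft³), 10 ft³ left
storage unit 2: place B3 (72 ft³), 78 ft³ left
storage unit 2: place B4 (60 ft³), 18 ft³ left
storage unit 3: place B5 (66 ft³), 84 ft³ left
storage unit 3: place B6 (51 ft³), 33 ft³ left
storage unit 4: place B7 (35 ft³), 115 ft³ left
storage unit 4: place B8 (30 ft³), 85 ft³ left
storage unit 5: place B9 (96 ft³), 54 ft³ left
storage unit 6: place B10 (131 ft³), 19 ft³ left
storage unit 7: place B11 (42 ft³), 108 ft³ left
storage unit 7: place B12 (66 ft³), 42 ft³ left
storage unit 8: place B13 (69 ft³), 81 ft³ left
storage unit 9: place B14 (146 ft³), 4 ft³ left
storage unit 10: place B15 (85 ft³), 65 ft³ left
storage unit 10: place B16 (27 ft³), 38 ft³ left
storage unit 11: place B17 (115 ft³), 35 ft³ left

11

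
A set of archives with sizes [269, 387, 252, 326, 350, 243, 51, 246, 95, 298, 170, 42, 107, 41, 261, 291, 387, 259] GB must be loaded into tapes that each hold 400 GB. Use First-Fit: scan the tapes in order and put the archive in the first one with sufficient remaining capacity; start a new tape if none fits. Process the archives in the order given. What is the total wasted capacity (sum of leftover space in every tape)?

1125

tape 1: place 269 GB, 131 GB left
tape 2: place 387 GB, 13 GB left
tape 3: place 252 GB, 148 GB left
tape 4: place 326 GB, 74 GB left
tape 5: place 350 GB, 50 GB left
tape 6: place 243 GB, 157 GB left
tape 1: place 51 GB, 80 GB left
tape 7: place 246 GB, 154 GB left
tape 3: place 95 GB, 53 GB left
tape 8: place 298 GB, 102 GB left
tape 9: place 170 GB, 230 GB left
tape 1: place 42 GB, 38 GB left
tape 6: place 107 GB, 50 GB left
tape 3: place 41 GB, 12 GB left
tape 10: place 261 GB, 139 GB left
tape 11: place 291 GB, 109 GB left
tape 12: place 387 GB, 13 GB left
tape 13: place 259 GB, 141 GB left
13 tapes × 400 GB = 5200 GB; used 4075 GB; unused 1125 GB.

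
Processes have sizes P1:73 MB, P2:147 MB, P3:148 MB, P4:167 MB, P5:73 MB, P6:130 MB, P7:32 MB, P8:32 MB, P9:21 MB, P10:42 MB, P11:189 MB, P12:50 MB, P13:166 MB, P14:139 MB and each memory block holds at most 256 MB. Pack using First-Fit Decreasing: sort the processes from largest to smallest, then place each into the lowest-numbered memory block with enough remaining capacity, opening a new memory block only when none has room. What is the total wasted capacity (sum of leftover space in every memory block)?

Sorted descending: 189, 167, 166, 148, 147, 139, 130, 73, 73, 50, 42, 32, 32, 21.
memory block 1: place 189 MB, 67 MB left
memory block 2: place 167 MB, 89 MB left
memory block 3: place 166 MB, 90 MB left
memory block 4: place 148 MB, 108 MB left
memory block 5: place 147 MB, 109 MB left
memory block 6: place 139 MB, 117 MB left
memory block 7: place 130 MB, 126 MB left
memory block 2: place 73 MB, 16 MB left
memory block 3: place 73 MB, 17 MB left
memory block 1: place 50 MB, 17 MB left
memory block 4: place 42 MB, 66 MB left
memory block 4: place 32 MB, 34 MB left
memory block 4: place 32 MB, 2 MB left
memory block 5: place 21 MB, 88 MB left
7 memory blocks × 256 MB = 1792 MB; used 1409 MB; unused 383 MB.

383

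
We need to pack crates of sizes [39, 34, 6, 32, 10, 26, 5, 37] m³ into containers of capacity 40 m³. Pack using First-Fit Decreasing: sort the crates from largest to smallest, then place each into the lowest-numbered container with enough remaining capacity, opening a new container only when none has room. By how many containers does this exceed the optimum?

0

First-Fit Decreasing: [39] [37] [34,6] [32,5] [26,10] → 5 containers.
Total size 189 m³; any packing needs at least ⌈189/40⌉ = 5 containers.
So 5 is already optimal.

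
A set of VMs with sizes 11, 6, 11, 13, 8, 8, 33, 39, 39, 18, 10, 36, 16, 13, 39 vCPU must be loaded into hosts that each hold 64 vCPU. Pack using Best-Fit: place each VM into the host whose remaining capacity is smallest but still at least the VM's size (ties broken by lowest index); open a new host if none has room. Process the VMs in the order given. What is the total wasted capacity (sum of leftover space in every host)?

Put 11 vCPU in host 1; 53 vCPU remain.
Put 6 vCPU in host 1; 47 vCPU remain.
Put 11 vCPU in host 1; 36 vCPU remain.
Put 13 vCPU in host 1; 23 vCPU remain.
Put 8 vCPU in host 1; 15 vCPU remain.
Put 8 vCPU in host 1; 7 vCPU remain.
Put 33 vCPU in host 2; 31 vCPU remain.
Put 39 vCPU in host 3; 25 vCPU remain.
Put 39 vCPU in host 4; 25 vCPU remain.
Put 18 vCPU in host 3; 7 vCPU remain.
Put 10 vCPU in host 4; 15 vCPU remain.
Put 36 vCPU in host 5; 28 vCPU remain.
Put 16 vCPU in host 5; 12 vCPU remain.
Put 13 vCPU in host 4; 2 vCPU remain.
Put 39 vCPU in host 6; 25 vCPU remain.
6 hosts × 64 vCPU = 384 vCPU; used 300 vCPU; unused 84 vCPU.

84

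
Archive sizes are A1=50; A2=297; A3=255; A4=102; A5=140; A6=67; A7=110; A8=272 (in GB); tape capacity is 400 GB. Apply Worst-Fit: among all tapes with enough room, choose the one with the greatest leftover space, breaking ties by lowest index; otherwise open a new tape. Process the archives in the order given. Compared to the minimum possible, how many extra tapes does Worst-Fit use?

Worst-Fit: [50,297] [255,102] [140,67,110] [272] → 4 tapes.
Total size 1293 GB; any packing needs at least ⌈1293/400⌉ = 4 tapes.
So 4 is already optimal.

0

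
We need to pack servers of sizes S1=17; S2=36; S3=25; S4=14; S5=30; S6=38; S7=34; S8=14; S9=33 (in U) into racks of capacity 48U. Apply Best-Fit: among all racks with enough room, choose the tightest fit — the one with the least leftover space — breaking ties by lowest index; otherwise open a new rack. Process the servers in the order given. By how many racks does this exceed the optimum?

0

Best-Fit: [17,25] [36] [14,30] [38] [34,14] [33] → 6 racks.
Total size 241U; any packing needs at least ⌈241/48⌉ = 6 racks.
So 6 is already optimal.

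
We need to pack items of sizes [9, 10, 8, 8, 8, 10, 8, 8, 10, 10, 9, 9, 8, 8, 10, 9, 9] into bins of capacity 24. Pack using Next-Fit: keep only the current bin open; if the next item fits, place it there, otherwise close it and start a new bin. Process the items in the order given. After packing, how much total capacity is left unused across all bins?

9 → bin 1 (remaining 15)
10 → bin 1 (remaining 5)
8 → bin 2 (remaining 16)
8 → bin 2 (remaining 8)
8 → bin 2 (remaining 0)
10 → bin 3 (remaining 14)
8 → bin 3 (remaining 6)
8 → bin 4 (remaining 16)
10 → bin 4 (remaining 6)
10 → bin 5 (remaining 14)
9 → bin 5 (remaining 5)
9 → bin 6 (remaining 15)
8 → bin 6 (remaining 7)
8 → bin 7 (remaining 16)
10 → bin 7 (remaining 6)
9 → bin 8 (remaining 15)
9 → bin 8 (remaining 6)
8 bins × 24 = 192; used 151; unused 41.

41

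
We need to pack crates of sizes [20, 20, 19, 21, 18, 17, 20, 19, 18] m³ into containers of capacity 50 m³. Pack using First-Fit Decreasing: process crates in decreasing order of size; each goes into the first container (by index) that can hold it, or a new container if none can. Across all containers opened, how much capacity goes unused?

Sorted descending: 21, 20, 20, 20, 19, 19, 18, 18, 17.
container 1: place 21 m³, 29 m³ left
container 1: place 20 m³, 9 m³ left
container 2: place 20 m³, 30 m³ left
container 2: place 20 m³, 10 m³ left
container 3: place 19 m³, 31 m³ left
container 3: place 19 m³, 12 m³ left
container 4: place 18 m³, 32 m³ left
container 4: place 18 m³, 14 m³ left
container 5: place 17 m³, 33 m³ left
5 containers × 50 m³ = 250 m³; used 172 m³; unused 78 m³.

78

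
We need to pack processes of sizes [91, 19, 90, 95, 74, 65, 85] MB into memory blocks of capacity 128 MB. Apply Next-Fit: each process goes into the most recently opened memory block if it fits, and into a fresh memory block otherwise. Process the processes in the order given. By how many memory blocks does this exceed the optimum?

Next-Fit: [91,19] [90] [95] [74] [65] [85] → 6 memory blocks.
6 processes exceed 64 MB (half the capacity), and no two of those can share a memory block, so at least 6 memory blocks are needed.
So 6 is already optimal.

0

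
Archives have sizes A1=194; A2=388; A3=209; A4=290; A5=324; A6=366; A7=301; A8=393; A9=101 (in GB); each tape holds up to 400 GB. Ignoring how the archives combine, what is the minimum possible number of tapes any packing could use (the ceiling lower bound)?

7

Total size = 194 + 388 + 209 + 290 + 324 + 366 + 301 + 393 + 101 = 2566 GB.
⌈2566 / 400⌉ = 7.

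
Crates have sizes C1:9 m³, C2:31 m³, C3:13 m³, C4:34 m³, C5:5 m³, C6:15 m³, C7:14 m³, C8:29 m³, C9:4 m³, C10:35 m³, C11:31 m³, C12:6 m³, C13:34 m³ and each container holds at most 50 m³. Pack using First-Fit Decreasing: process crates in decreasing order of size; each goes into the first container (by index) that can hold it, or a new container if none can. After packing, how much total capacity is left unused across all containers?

40

Sorted descending: 35, 34, 34, 31, 31, 29, 15, 14, 13, 9, 6, 5, 4.
Put 35 m³ in container 1; 15 m³ remain.
Put 34 m³ in container 2; 16 m³ remain.
Put 34 m³ in container 3; 16 m³ remain.
Put 31 m³ in container 4; 19 m³ remain.
Put 31 m³ in container 5; 19 m³ remain.
Put 29 m³ in container 6; 21 m³ remain.
Put 15 m³ in container 1; 0 m³ remain.
Put 14 m³ in container 2; 2 m³ remain.
Put 13 m³ in container 3; 3 m³ remain.
Put 9 m³ in container 4; 10 m³ remain.
Put 6 m³ in container 4; 4 m³ remain.
Put 5 m³ in container 5; 14 m³ remain.
Put 4 m³ in container 4; 0 m³ remain.
6 containers × 50 m³ = 300 m³; used 260 m³; unused 40 m³.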